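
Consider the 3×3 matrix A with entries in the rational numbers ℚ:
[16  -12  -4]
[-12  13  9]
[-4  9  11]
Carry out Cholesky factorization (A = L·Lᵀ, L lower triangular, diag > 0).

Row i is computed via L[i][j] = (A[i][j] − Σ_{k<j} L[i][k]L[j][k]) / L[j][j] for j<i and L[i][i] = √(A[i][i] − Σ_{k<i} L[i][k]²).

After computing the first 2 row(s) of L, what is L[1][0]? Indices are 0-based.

L[1][0] = -3

Step 1: L[0][0] = √(16) = 4.
  L[1][0] = (-12) / L[0][0] = -3.
Step 2: L[1][1] = √(4) = 2.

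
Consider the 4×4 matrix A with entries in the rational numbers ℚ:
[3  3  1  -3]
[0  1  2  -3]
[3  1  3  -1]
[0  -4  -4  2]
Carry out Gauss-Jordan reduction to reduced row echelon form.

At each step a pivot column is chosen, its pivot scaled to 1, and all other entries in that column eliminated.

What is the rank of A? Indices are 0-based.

step 1: normalize row 0 (÷3) = (1, 1, 1/3, -1)
  row 2: subtract 3×row0 = (0, -2, 2, 2)
step 2: normalize row 1 (÷1) = (0, 1, 2, -3)
  row 0: subtract 1×row1 = (1, 0, -5/3, 2)
  row 2: subtract -2×row1 = (0, 0, 6, -4)
  row 3: subtract -4×row1 = (0, 0, 4, -10)
step 3: normalize row 2 (÷6) = (0, 0, 1, -2/3)
  row 0: subtract -5/3×row2 = (1, 0, 0, 8/9)
  row 1: subtract 2×row2 = (0, 1, 0, -5/3)
  row 3: subtract 4×row2 = (0, 0, 0, -22/3)
step 4: normalize row 3 (÷-22/3) = (0, 0, 0, 1)
  row 0: subtract 8/9×row3 = (1, 0, 0, 0)
  row 1: subtract -5/3×row3 = (0, 1, 0, 0)
  row 2: subtract -2/3×row3 = (0, 0, 1, 0)

rank = 4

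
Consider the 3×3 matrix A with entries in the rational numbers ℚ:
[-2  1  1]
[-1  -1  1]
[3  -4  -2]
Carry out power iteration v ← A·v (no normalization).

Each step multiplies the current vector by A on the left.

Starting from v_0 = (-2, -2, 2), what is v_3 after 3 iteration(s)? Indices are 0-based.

v_3 = (-12, 8, 52)

v_0 = (-2, -2, 2).
v_1 = A·v_0 = (4, 6, -2).
v_2 = A·v_1 = (-4, -12, -8).
v_3 = A·v_2 = (-12, 8, 52).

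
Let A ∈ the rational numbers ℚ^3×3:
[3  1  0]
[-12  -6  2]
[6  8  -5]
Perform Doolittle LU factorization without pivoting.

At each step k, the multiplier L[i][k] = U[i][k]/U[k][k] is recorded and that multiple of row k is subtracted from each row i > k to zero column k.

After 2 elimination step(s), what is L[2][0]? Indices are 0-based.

Step 1: pivot at (0,0) is 3.
  row1 ← row1 − (-4)·row0  ⇒  L[1][0]=-4, U row1=(0, -2, 2)
  row2 ← row2 − (2)·row0  ⇒  L[2][0]=2, U row2=(0, 6, -5)
Step 2: pivot at (1,1) is -2.
  row2 ← row2 − (-3)·row1  ⇒  L[2][1]=-3, U row2=(0, 0, 1)

L[2][0] = 2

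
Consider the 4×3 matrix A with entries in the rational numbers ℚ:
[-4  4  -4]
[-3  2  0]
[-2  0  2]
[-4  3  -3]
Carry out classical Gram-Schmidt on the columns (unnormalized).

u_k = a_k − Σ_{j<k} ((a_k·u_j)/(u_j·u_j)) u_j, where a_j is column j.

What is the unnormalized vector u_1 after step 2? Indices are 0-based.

Step 1: u_0 = a_0 = (-4, -3, -2, -4).
Step 2: u_1 = a_1 − (-34/45)·u_0 = (44/45, -4/15, -68/45, -1/45).

u_1 = (44/45, -4/15, -68/45, -1/45)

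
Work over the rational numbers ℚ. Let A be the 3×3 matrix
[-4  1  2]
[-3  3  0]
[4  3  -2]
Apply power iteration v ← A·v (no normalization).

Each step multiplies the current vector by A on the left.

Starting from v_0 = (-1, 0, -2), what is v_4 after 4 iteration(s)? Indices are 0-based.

v_0 = (-1, 0, -2).
v_1 = A·v_0 = (0, 3, 0).
v_2 = A·v_1 = (3, 9, 9).
v_3 = A·v_2 = (15, 18, 21).
v_4 = A·v_3 = (0, 9, 72).

v_4 = (0, 9, 72)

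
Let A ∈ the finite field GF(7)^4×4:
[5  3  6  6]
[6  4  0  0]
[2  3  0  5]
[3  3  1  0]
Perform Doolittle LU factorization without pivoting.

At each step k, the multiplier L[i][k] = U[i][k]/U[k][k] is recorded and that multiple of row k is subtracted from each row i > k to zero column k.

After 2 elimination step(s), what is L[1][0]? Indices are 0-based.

L[1][0] = 4

Step 1: pivot at (0,0) is 5.
  row1 ← row1 − (4)·row0  ⇒  L[1][0]=4, U row1=(0, 6, 4, 4)
  row2 ← row2 − (6)·row0  ⇒  L[2][0]=6, U row2=(0, 6, 6, 4)
  row3 ← row3 − (2)·row0  ⇒  L[3][0]=2, U row3=(0, 4, 3, 2)
Step 2: pivot at (1,1) is 6.
  row2 ← row2 − (1)·row1  ⇒  L[2][1]=1, U row2=(0, 0, 2, 0)
  row3 ← row3 − (3)·row1  ⇒  L[3][1]=3, U row3=(0, 0, 5, 4)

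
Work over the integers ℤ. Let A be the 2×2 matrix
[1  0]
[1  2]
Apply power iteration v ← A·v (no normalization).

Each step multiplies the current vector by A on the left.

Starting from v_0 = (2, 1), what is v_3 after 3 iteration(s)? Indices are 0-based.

v_0 = (2, 1).
v_1 = A·v_0 = (2, 4).
v_2 = A·v_1 = (2, 10).
v_3 = A·v_2 = (2, 22).

v_3 = (2, 22)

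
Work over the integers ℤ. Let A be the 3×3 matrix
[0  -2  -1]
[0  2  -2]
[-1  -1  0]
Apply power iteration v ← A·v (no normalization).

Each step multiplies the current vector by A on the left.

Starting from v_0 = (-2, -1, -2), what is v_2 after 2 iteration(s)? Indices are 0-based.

v_0 = (-2, -1, -2).
v_1 = A·v_0 = (4, 2, 3).
v_2 = A·v_1 = (-7, -2, -6).

v_2 = (-7, -2, -6)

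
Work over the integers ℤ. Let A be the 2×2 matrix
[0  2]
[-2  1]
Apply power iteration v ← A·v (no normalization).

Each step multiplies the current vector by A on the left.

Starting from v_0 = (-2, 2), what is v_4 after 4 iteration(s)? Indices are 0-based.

v_0 = (-2, 2).
v_1 = A·v_0 = (4, 6).
v_2 = A·v_1 = (12, -2).
v_3 = A·v_2 = (-4, -26).
v_4 = A·v_3 = (-52, -18).

v_4 = (-52, -18)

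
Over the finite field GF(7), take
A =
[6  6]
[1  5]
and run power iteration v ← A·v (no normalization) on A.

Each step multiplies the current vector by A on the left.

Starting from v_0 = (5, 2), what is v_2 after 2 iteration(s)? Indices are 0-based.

v_2 = (6, 5)

v_0 = (5, 2).
v_1 = A·v_0 = (0, 1).
v_2 = A·v_1 = (6, 5).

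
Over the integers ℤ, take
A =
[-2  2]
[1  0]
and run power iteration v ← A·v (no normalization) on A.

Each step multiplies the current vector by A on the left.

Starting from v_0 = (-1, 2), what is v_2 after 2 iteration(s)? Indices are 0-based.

v_2 = (-14, 6)

v_0 = (-1, 2).
v_1 = A·v_0 = (6, -1).
v_2 = A·v_1 = (-14, 6).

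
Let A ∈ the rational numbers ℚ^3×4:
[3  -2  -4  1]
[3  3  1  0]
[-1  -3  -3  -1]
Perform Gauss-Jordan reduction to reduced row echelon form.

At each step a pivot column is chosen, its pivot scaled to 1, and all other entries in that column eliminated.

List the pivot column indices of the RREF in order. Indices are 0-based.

pivot columns: 0, 1, 2

pivot(0,0)=3: scale R0 → (1, -2/3, -4/3, 1/3)
  clear (1,0): R1 −= (3)R0 → (0, 5, 5, -1)
  clear (2,0): R2 −= (-1)R0 → (0, -11/3, -13/3, -2/3)
pivot(1,1)=5: scale R1 → (0, 1, 1, -1/5)
  clear (0,1): R0 −= (-2/3)R1 → (1, 0, -2/3, 1/5)
  clear (2,1): R2 −= (-11/3)R1 → (0, 0, -2/3, -7/5)
pivot(2,2)=-2/3: scale R2 → (0, 0, 1, 21/10)
  clear (0,2): R0 −= (-2/3)R2 → (1, 0, 0, 8/5)
  clear (1,2): R1 −= (1)R2 → (0, 1, 0, -23/10)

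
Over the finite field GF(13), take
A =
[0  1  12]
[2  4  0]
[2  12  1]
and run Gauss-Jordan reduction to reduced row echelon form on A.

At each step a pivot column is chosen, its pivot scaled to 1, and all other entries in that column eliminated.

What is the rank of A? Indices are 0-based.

rank = 3

pivot(0,0): swap R0↔R1
pivot(0,0)=2: scale R0 → (1, 2, 0)
  clear (2,0): R2 −= (2)R0 → (0, 8, 1)
pivot(1,1)=1: scale R1 → (0, 1, 12)
  clear (0,1): R0 −= (2)R1 → (1, 0, 2)
  clear (2,1): R2 −= (8)R1 → (0, 0, 9)
pivot(2,2)=9: scale R2 → (0, 0, 1)
  clear (0,2): R0 −= (2)R2 → (1, 0, 0)
  clear (1,2): R1 −= (12)R2 → (0, 1, 0)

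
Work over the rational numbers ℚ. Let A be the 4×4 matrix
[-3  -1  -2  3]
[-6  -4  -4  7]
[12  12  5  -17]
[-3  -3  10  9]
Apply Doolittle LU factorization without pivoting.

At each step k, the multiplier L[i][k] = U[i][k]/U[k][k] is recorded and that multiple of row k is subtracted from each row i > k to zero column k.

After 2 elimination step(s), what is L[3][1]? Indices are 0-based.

k=0: U[0][0]=-3
  eliminate (1,0): mult=2, new row 1: (0, -2, 0, 1); set L[1][0]=2
  eliminate (2,0): mult=-4, new row 2: (0, 8, -3, -5); set L[2][0]=-4
  eliminate (3,0): mult=1, new row 3: (0, -2, 12, 6); set L[3][0]=1
k=1: U[1][1]=-2
  eliminate (2,1): mult=-4, new row 2: (0, 0, -3, -1); set L[2][1]=-4
  eliminate (3,1): mult=1, new row 3: (0, 0, 12, 5); set L[3][1]=1

L[3][1] = 1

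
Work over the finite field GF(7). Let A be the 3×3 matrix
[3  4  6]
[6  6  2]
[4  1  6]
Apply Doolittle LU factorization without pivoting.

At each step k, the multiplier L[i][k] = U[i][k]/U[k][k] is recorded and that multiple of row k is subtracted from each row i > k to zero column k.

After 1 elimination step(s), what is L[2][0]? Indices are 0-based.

[col 0] pivot 3
  R1 -= 2*R0 → (0, 5, 4)  (L[1][0] := 2)
  R2 -= 6*R0 → (0, 5, 5)  (L[2][0] := 6)

L[2][0] = 6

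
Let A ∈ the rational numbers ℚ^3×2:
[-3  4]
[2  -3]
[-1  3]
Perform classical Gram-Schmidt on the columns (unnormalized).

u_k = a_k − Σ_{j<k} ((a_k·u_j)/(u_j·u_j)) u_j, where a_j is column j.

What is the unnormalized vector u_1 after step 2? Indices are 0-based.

u_1 = (-1/2, 0, 3/2)

Step 1: u_0 = a_0 = (-3, 2, -1).
Step 2: u_1 = a_1 − (-3/2)·u_0 = (-1/2, 0, 3/2).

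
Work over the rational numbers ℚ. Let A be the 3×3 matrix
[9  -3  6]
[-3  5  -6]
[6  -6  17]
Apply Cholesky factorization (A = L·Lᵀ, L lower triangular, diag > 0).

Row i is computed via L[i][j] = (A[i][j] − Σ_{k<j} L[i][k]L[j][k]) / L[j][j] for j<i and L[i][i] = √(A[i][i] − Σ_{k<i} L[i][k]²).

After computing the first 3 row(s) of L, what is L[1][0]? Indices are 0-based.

Step 1: L[0][0] = √(9) = 3.
  L[1][0] = (-3) / L[0][0] = -1.
Step 2: L[1][1] = √(4) = 2.
  L[2][0] = (6) / L[0][0] = 2.
  L[2][1] = (-4) / L[1][1] = -2.
Step 3: L[2][2] = √(9) = 3.

L[1][0] = -1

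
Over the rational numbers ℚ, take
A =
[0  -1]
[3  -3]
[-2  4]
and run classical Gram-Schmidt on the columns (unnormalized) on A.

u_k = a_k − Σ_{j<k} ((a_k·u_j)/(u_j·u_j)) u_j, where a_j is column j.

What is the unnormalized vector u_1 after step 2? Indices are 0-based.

Step 1: u_0 = a_0 = (0, 3, -2).
Step 2: u_1 = a_1 − (-17/13)·u_0 = (-1, 12/13, 18/13).

u_1 = (-1, 12/13, 18/13)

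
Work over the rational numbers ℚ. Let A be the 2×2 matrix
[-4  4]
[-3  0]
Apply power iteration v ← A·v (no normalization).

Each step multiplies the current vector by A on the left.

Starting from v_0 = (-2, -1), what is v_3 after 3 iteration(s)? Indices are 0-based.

v_0 = (-2, -1).
v_1 = A·v_0 = (4, 6).
v_2 = A·v_1 = (8, -12).
v_3 = A·v_2 = (-80, -24).

v_3 = (-80, -24)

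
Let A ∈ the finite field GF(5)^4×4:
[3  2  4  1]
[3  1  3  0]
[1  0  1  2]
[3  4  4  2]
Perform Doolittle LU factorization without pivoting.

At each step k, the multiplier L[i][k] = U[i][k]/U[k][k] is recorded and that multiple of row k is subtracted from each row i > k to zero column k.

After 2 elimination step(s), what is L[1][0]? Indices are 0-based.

[col 0] pivot 3
  R1 -= 1*R0 → (0, 4, 4, 4)  (L[1][0] := 1)
  R2 -= 2*R0 → (0, 1, 3, 0)  (L[2][0] := 2)
  R3 -= 1*R0 → (0, 2, 0, 1)  (L[3][0] := 1)
[col 1] pivot 4
  R2 -= 4*R1 → (0, 0, 2, 4)  (L[2][1] := 4)
  R3 -= 3*R1 → (0, 0, 3, 4)  (L[3][1] := 3)

L[1][0] = 1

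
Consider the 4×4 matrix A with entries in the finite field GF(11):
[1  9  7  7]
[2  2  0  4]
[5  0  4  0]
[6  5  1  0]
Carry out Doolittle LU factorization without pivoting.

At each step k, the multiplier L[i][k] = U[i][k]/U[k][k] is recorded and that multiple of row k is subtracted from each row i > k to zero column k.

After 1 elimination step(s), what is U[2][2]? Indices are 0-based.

U[2][2] = 2

Step 1: pivot at (0,0) is 1.
  row1 ← row1 − (2)·row0  ⇒  L[1][0]=2, U row1=(0, 6, 8, 1)
  row2 ← row2 − (5)·row0  ⇒  L[2][0]=5, U row2=(0, 10, 2, 9)
  row3 ← row3 − (6)·row0  ⇒  L[3][0]=6, U row3=(0, 6, 3, 2)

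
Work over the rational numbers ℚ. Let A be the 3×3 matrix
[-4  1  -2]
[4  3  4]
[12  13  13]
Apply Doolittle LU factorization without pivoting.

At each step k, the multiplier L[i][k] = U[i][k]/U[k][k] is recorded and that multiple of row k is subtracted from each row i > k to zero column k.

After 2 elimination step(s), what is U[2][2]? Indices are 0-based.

Step 1: pivot at (0,0) is -4.
  row1 ← row1 − (-1)·row0  ⇒  L[1][0]=-1, U row1=(0, 4, 2)
  row2 ← row2 − (-3)·row0  ⇒  L[2][0]=-3, U row2=(0, 16, 7)
Step 2: pivot at (1,1) is 4.
  row2 ← row2 − (4)·row1  ⇒  L[2][1]=4, U row2=(0, 0, -1)

U[2][2] = -1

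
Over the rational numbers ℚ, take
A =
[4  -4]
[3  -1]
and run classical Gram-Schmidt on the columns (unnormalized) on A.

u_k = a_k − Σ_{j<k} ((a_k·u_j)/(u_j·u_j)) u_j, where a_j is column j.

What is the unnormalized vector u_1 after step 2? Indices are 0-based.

Step 1: u_0 = a_0 = (4, 3).
Step 2: u_1 = a_1 − (-19/25)·u_0 = (-24/25, 32/25).

u_1 = (-24/25, 32/25)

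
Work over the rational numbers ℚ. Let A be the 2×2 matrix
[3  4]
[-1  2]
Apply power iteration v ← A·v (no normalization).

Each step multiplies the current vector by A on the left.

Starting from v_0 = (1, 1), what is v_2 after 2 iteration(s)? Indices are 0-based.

v_2 = (25, -5)

v_0 = (1, 1).
v_1 = A·v_0 = (7, 1).
v_2 = A·v_1 = (25, -5).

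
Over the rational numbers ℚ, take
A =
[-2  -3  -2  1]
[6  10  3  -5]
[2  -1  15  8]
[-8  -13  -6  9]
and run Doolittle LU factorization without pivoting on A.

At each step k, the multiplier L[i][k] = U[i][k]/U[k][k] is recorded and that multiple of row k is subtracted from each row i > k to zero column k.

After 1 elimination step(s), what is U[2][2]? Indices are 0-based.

U[2][2] = 13

Step 1: pivot at (0,0) is -2.
  row1 ← row1 − (-3)·row0  ⇒  L[1][0]=-3, U row1=(0, 1, -3, -2)
  row2 ← row2 − (-1)·row0  ⇒  L[2][0]=-1, U row2=(0, -4, 13, 9)
  row3 ← row3 − (4)·row0  ⇒  L[3][0]=4, U row3=(0, -1, 2, 5)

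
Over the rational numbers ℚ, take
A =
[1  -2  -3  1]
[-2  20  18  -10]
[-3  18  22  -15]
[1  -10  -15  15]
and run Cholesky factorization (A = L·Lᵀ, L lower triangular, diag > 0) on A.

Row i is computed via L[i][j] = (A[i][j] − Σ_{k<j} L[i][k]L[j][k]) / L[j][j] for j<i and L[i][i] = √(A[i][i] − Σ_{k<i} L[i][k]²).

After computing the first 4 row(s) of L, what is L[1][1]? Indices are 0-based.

L[1][1] = 4

Step 1: L[0][0] = √(1) = 1.
  L[1][0] = (-2) / L[0][0] = -2.
Step 2: L[1][1] = √(16) = 4.
  L[2][0] = (-3) / L[0][0] = -3.
  L[2][1] = (12) / L[1][1] = 3.
Step 3: L[2][2] = √(4) = 2.
  L[3][0] = (1) / L[0][0] = 1.
  L[3][1] = (-8) / L[1][1] = -2.
  L[3][2] = (-6) / L[2][2] = -3.
Step 4: L[3][3] = √(1) = 1.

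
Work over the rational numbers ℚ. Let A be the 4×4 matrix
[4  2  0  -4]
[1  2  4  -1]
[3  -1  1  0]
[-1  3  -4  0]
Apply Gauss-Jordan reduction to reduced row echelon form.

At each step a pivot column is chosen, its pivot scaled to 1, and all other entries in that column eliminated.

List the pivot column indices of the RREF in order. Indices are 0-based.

pivot columns: 0, 1, 2, 3

[1] R0 /= 4  ⇒  (1, 1/2, 0, -1)
     R1 -= 1·R0  ⇒  (0, 3/2, 4, 0)
     R2 -= 3·R0  ⇒  (0, -5/2, 1, 3)
     R3 -= -1·R0  ⇒  (0, 7/2, -4, -1)
[2] R1 /= 3/2  ⇒  (0, 1, 8/3, 0)
     R0 -= 1/2·R1  ⇒  (1, 0, -4/3, -1)
     R2 -= -5/2·R1  ⇒  (0, 0, 23/3, 3)
     R3 -= 7/2·R1  ⇒  (0, 0, -40/3, -1)
[3] R2 /= 23/3  ⇒  (0, 0, 1, 9/23)
     R0 -= -4/3·R2  ⇒  (1, 0, 0, -11/23)
     R1 -= 8/3·R2  ⇒  (0, 1, 0, -24/23)
     R3 -= -40/3·R2  ⇒  (0, 0, 0, 97/23)
[4] R3 /= 97/23  ⇒  (0, 0, 0, 1)
     R0 -= -11/23·R3  ⇒  (1, 0, 0, 0)
     R1 -= -24/23·R3  ⇒  (0, 1, 0, 0)
     R2 -= 9/23·R3  ⇒  (0, 0, 1, 0)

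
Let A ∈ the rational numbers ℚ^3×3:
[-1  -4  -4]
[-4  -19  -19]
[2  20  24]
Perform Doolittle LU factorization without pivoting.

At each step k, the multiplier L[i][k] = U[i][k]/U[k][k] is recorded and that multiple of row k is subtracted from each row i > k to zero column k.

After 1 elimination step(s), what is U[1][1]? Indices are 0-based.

U[1][1] = -3

[col 0] pivot -1
  R1 -= 4*R0 → (0, -3, -3)  (L[1][0] := 4)
  R2 -= -2*R0 → (0, 12, 16)  (L[2][0] := -2)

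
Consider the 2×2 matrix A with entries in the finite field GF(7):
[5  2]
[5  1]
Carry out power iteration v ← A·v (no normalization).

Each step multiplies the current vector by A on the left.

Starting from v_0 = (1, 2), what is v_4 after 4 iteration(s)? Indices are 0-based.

v_0 = (1, 2).
v_1 = A·v_0 = (2, 0).
v_2 = A·v_1 = (3, 3).
v_3 = A·v_2 = (0, 4).
v_4 = A·v_3 = (1, 4).

v_4 = (1, 4)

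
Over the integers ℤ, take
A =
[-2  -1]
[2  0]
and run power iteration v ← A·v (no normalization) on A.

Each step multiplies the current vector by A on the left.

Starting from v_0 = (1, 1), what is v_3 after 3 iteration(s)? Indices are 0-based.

v_3 = (-2, 8)

v_0 = (1, 1).
v_1 = A·v_0 = (-3, 2).
v_2 = A·v_1 = (4, -6).
v_3 = A·v_2 = (-2, 8).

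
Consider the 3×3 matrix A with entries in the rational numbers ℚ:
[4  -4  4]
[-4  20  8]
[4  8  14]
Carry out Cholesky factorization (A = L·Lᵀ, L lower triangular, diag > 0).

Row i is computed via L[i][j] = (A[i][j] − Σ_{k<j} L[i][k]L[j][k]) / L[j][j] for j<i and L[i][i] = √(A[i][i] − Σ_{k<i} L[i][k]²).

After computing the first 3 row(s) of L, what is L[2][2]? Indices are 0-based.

L[2][2] = 1

Step 1: L[0][0] = √(4) = 2.
  L[1][0] = (-4) / L[0][0] = -2.
Step 2: L[1][1] = √(16) = 4.
  L[2][0] = (4) / L[0][0] = 2.
  L[2][1] = (12) / L[1][1] = 3.
Step 3: L[2][2] = √(1) = 1.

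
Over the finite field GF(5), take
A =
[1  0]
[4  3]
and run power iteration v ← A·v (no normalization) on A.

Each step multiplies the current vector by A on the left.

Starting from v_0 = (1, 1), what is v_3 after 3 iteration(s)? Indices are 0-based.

v_3 = (1, 4)

v_0 = (1, 1).
v_1 = A·v_0 = (1, 2).
v_2 = A·v_1 = (1, 0).
v_3 = A·v_2 = (1, 4).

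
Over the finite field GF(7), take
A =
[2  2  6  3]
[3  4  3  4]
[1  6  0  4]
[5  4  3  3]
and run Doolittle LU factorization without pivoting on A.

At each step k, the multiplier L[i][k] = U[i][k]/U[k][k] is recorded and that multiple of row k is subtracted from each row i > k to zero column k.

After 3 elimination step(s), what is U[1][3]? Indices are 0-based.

[col 0] pivot 2
  R1 -= 5*R0 → (0, 1, 1, 3)  (L[1][0] := 5)
  R2 -= 4*R0 → (0, 5, 4, 6)  (L[2][0] := 4)
  R3 -= 6*R0 → (0, 6, 2, 6)  (L[3][0] := 6)
[col 1] pivot 1
  R2 -= 5*R1 → (0, 0, 6, 5)  (L[2][1] := 5)
  R3 -= 6*R1 → (0, 0, 3, 2)  (L[3][1] := 6)
[col 2] pivot 6
  R3 -= 4*R2 → (0, 0, 0, 3)  (L[3][2] := 4)

U[1][3] = 3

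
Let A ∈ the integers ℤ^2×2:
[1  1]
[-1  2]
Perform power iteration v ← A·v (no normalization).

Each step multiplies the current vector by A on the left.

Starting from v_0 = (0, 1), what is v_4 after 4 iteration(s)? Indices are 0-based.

v_0 = (0, 1).
v_1 = A·v_0 = (1, 2).
v_2 = A·v_1 = (3, 3).
v_3 = A·v_2 = (6, 3).
v_4 = A·v_3 = (9, 0).

v_4 = (9, 0)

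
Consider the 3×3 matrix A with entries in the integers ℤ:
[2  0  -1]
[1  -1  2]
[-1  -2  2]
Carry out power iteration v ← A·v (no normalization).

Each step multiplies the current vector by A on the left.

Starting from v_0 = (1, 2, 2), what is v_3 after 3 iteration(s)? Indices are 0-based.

v_0 = (1, 2, 2).
v_1 = A·v_0 = (0, 3, -1).
v_2 = A·v_1 = (1, -5, -8).
v_3 = A·v_2 = (10, -10, -7).

v_3 = (10, -10, -7)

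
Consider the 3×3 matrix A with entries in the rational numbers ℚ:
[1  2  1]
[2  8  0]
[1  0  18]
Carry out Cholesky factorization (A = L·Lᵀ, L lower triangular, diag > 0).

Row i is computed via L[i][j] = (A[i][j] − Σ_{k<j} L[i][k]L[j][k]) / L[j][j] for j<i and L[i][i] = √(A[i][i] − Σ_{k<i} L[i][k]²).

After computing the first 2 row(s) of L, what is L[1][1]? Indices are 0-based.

Step 1: L[0][0] = √(1) = 1.
  L[1][0] = (2) / L[0][0] = 2.
Step 2: L[1][1] = √(4) = 2.

L[1][1] = 2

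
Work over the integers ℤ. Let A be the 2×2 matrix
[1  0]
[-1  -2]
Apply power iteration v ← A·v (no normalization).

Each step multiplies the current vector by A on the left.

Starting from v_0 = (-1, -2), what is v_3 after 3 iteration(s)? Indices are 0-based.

v_0 = (-1, -2).
v_1 = A·v_0 = (-1, 5).
v_2 = A·v_1 = (-1, -9).
v_3 = A·v_2 = (-1, 19).

v_3 = (-1, 19)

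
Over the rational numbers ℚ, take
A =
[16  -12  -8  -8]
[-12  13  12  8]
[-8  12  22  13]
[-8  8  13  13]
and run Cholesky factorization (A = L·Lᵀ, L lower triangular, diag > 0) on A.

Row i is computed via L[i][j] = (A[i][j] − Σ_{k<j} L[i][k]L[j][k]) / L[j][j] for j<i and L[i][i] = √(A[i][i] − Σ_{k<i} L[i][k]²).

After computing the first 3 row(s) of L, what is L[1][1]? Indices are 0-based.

L[1][1] = 2

Step 1: L[0][0] = √(16) = 4.
  L[1][0] = (-12) / L[0][0] = -3.
Step 2: L[1][1] = √(4) = 2.
  L[2][0] = (-8) / L[0][0] = -2.
  L[2][1] = (6) / L[1][1] = 3.
Step 3: L[2][2] = √(9) = 3.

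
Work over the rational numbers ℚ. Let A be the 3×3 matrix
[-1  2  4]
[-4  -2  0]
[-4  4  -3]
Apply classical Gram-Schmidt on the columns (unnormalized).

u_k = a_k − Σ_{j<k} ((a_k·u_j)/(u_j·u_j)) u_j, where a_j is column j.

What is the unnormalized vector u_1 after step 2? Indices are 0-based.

u_1 = (56/33, -106/33, 92/33)

Step 1: u_0 = a_0 = (-1, -4, -4).
Step 2: u_1 = a_1 − (-10/33)·u_0 = (56/33, -106/33, 92/33).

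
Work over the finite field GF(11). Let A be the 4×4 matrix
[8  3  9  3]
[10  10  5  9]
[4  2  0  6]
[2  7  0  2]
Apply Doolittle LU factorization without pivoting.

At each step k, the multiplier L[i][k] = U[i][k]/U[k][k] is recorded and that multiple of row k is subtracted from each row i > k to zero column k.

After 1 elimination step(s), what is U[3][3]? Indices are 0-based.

Step 1: pivot at (0,0) is 8.
  row1 ← row1 − (4)·row0  ⇒  L[1][0]=4, U row1=(0, 9, 2, 8)
  row2 ← row2 − (6)·row0  ⇒  L[2][0]=6, U row2=(0, 6, 1, 10)
  row3 ← row3 − (3)·row0  ⇒  L[3][0]=3, U row3=(0, 9, 6, 4)

U[3][3] = 4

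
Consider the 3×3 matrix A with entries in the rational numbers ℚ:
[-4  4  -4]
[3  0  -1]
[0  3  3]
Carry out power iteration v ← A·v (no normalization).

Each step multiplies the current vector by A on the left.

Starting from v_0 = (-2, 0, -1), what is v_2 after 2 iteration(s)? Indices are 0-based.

v_0 = (-2, 0, -1).
v_1 = A·v_0 = (12, -5, -3).
v_2 = A·v_1 = (-56, 39, -24).

v_2 = (-56, 39, -24)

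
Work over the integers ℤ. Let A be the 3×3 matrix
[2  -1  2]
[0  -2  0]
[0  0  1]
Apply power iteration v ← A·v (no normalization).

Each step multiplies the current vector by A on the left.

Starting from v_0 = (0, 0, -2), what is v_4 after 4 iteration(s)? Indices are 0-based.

v_4 = (-60, 0, -2)

v_0 = (0, 0, -2).
v_1 = A·v_0 = (-4, 0, -2).
v_2 = A·v_1 = (-12, 0, -2).
v_3 = A·v_2 = (-28, 0, -2).
v_4 = A·v_3 = (-60, 0, -2).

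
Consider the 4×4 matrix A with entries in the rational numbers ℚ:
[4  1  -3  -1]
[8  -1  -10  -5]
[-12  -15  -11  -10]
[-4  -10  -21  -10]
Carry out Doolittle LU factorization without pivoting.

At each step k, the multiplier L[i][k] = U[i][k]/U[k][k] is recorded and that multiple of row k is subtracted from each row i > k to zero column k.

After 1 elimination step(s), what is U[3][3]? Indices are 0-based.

Step 1: pivot at (0,0) is 4.
  row1 ← row1 − (2)·row0  ⇒  L[1][0]=2, U row1=(0, -3, -4, -3)
  row2 ← row2 − (-3)·row0  ⇒  L[2][0]=-3, U row2=(0, -12, -20, -13)
  row3 ← row3 − (-1)·row0  ⇒  L[3][0]=-1, U row3=(0, -9, -24, -11)

U[3][3] = -11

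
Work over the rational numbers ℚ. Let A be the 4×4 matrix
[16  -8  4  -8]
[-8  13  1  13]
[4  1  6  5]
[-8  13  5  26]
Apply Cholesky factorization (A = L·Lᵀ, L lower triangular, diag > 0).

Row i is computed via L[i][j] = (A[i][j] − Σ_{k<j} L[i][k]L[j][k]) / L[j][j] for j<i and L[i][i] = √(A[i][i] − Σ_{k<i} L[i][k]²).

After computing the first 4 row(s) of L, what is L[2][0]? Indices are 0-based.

L[2][0] = 1

Step 1: L[0][0] = √(16) = 4.
  L[1][0] = (-8) / L[0][0] = -2.
Step 2: L[1][1] = √(9) = 3.
  L[2][0] = (4) / L[0][0] = 1.
  L[2][1] = (3) / L[1][1] = 1.
Step 3: L[2][2] = √(4) = 2.
  L[3][0] = (-8) / L[0][0] = -2.
  L[3][1] = (9) / L[1][1] = 3.
  L[3][2] = (4) / L[2][2] = 2.
Step 4: L[3][3] = √(9) = 3.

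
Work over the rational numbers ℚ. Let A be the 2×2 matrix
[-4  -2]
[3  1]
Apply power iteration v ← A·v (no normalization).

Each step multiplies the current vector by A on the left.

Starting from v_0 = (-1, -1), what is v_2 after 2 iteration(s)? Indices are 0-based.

v_2 = (-16, 14)

v_0 = (-1, -1).
v_1 = A·v_0 = (6, -4).
v_2 = A·v_1 = (-16, 14).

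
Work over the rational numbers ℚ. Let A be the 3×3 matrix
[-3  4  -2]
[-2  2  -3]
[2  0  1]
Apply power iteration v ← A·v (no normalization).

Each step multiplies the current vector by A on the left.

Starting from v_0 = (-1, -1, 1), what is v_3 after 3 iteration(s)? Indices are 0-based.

v_0 = (-1, -1, 1).
v_1 = A·v_0 = (-3, -3, -1).
v_2 = A·v_1 = (-1, 3, -7).
v_3 = A·v_2 = (29, 29, -9).

v_3 = (29, 29, -9)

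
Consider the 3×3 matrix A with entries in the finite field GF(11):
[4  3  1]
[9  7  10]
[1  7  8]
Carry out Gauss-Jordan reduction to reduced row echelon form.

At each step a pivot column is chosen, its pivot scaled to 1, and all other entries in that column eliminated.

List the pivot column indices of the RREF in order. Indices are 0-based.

pivot columns: 0, 1, 2

pivot(0,0)=4: scale R0 → (1, 9, 3)
  clear (1,0): R1 −= (9)R0 → (0, 3, 5)
  clear (2,0): R2 −= (1)R0 → (0, 9, 5)
pivot(1,1)=3: scale R1 → (0, 1, 9)
  clear (0,1): R0 −= (9)R1 → (1, 0, 10)
  clear (2,1): R2 −= (9)R1 → (0, 0, 1)
pivot(2,2)=1: scale R2 → (0, 0, 1)
  clear (0,2): R0 −= (10)R2 → (1, 0, 0)
  clear (1,2): R1 −= (9)R2 → (0, 1, 0)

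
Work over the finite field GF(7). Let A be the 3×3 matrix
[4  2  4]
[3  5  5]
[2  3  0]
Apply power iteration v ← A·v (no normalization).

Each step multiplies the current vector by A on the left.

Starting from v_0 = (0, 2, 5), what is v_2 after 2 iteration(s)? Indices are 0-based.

v_0 = (0, 2, 5).
v_1 = A·v_0 = (3, 0, 6).
v_2 = A·v_1 = (1, 4, 6).

v_2 = (1, 4, 6)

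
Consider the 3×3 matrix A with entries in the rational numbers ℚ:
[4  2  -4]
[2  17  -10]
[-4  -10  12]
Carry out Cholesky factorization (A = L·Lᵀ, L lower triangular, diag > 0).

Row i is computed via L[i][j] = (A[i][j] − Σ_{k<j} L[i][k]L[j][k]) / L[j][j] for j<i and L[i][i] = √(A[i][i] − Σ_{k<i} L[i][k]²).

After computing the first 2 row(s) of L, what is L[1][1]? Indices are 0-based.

L[1][1] = 4

Step 1: L[0][0] = √(4) = 2.
  L[1][0] = (2) / L[0][0] = 1.
Step 2: L[1][1] = √(16) = 4.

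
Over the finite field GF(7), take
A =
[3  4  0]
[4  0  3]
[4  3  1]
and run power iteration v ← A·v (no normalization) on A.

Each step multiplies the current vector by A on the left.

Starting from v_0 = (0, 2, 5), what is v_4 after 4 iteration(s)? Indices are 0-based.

v_0 = (0, 2, 5).
v_1 = A·v_0 = (1, 1, 4).
v_2 = A·v_1 = (0, 2, 4).
v_3 = A·v_2 = (1, 5, 3).
v_4 = A·v_3 = (2, 6, 1).

v_4 = (2, 6, 1)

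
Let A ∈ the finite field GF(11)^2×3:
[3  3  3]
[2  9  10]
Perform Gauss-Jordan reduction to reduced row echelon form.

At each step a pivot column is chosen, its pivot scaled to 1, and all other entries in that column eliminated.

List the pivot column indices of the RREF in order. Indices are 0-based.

pivot columns: 0, 1

step 1: normalize row 0 (÷3) = (1, 1, 1)
  row 1: subtract 2×row0 = (0, 7, 8)
step 2: normalize row 1 (÷7) = (0, 1, 9)
  row 0: subtract 1×row1 = (1, 0, 3)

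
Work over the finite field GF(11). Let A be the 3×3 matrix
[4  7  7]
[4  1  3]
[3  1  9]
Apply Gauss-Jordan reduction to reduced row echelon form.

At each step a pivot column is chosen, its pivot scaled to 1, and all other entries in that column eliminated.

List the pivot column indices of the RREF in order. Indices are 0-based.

pivot(0,0)=4: scale R0 → (1, 10, 10)
  clear (1,0): R1 −= (4)R0 → (0, 5, 7)
  clear (2,0): R2 −= (3)R0 → (0, 4, 1)
pivot(1,1)=5: scale R1 → (0, 1, 8)
  clear (0,1): R0 −= (10)R1 → (1, 0, 7)
  clear (2,1): R2 −= (4)R1 → (0, 0, 2)
pivot(2,2)=2: scale R2 → (0, 0, 1)
  clear (0,2): R0 −= (7)R2 → (1, 0, 0)
  clear (1,2): R1 −= (8)R2 → (0, 1, 0)

pivot columns: 0, 1, 2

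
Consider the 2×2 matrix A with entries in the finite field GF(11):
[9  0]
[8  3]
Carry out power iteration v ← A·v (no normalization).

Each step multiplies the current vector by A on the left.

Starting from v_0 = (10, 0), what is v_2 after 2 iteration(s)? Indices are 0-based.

v_2 = (7, 3)

v_0 = (10, 0).
v_1 = A·v_0 = (2, 3).
v_2 = A·v_1 = (7, 3).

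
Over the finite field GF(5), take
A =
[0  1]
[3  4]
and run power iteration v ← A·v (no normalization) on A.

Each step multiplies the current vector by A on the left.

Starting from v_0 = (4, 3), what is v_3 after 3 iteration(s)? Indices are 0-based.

v_3 = (0, 2)

v_0 = (4, 3).
v_1 = A·v_0 = (3, 4).
v_2 = A·v_1 = (4, 0).
v_3 = A·v_2 = (0, 2).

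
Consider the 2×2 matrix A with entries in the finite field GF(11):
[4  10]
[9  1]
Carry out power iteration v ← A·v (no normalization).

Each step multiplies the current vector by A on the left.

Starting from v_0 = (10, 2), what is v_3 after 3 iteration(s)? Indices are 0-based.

v_3 = (4, 6)

v_0 = (10, 2).
v_1 = A·v_0 = (5, 4).
v_2 = A·v_1 = (5, 5).
v_3 = A·v_2 = (4, 6).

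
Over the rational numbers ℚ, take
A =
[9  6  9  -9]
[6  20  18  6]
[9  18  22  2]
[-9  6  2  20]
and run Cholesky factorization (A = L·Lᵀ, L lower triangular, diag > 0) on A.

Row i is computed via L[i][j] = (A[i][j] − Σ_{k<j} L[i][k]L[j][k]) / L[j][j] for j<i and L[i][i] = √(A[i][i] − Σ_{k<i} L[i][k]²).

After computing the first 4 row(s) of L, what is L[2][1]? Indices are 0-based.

L[2][1] = 3

Step 1: L[0][0] = √(9) = 3.
  L[1][0] = (6) / L[0][0] = 2.
Step 2: L[1][1] = √(16) = 4.
  L[2][0] = (9) / L[0][0] = 3.
  L[2][1] = (12) / L[1][1] = 3.
Step 3: L[2][2] = √(4) = 2.
  L[3][0] = (-9) / L[0][0] = -3.
  L[3][1] = (12) / L[1][1] = 3.
  L[3][2] = (2) / L[2][2] = 1.
Step 4: L[3][3] = √(1) = 1.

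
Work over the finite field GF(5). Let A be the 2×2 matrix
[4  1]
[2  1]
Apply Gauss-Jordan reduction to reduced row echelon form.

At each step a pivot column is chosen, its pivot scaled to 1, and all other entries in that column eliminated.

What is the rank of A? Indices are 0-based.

rank = 2

[1] R0 /= 4  ⇒  (1, 4)
     R1 -= 2·R0  ⇒  (0, 3)
[2] R1 /= 3  ⇒  (0, 1)
     R0 -= 4·R1  ⇒  (1, 0)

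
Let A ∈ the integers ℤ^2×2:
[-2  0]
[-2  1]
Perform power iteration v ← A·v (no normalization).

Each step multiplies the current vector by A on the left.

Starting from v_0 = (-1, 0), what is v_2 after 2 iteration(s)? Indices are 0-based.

v_0 = (-1, 0).
v_1 = A·v_0 = (2, 2).
v_2 = A·v_1 = (-4, -2).

v_2 = (-4, -2)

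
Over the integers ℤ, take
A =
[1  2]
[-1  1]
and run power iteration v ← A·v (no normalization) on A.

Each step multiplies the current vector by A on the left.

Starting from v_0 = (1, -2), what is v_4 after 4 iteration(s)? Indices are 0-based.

v_4 = (9, 18)

v_0 = (1, -2).
v_1 = A·v_0 = (-3, -3).
v_2 = A·v_1 = (-9, 0).
v_3 = A·v_2 = (-9, 9).
v_4 = A·v_3 = (9, 18).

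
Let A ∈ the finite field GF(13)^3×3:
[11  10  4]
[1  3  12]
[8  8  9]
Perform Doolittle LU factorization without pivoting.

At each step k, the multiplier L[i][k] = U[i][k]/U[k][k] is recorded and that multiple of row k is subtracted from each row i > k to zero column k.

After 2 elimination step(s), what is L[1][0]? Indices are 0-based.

k=0: U[0][0]=11
  eliminate (1,0): mult=6, new row 1: (0, 8, 1); set L[1][0]=6
  eliminate (2,0): mult=9, new row 2: (0, 9, 12); set L[2][0]=9
k=1: U[1][1]=8
  eliminate (2,1): mult=6, new row 2: (0, 0, 6); set L[2][1]=6

L[1][0] = 6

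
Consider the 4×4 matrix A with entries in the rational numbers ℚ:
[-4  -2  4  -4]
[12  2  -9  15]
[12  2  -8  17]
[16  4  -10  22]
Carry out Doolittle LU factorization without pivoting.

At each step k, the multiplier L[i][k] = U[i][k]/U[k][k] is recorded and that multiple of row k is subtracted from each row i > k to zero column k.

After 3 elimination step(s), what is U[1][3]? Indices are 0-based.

U[1][3] = 3

[col 0] pivot -4
  R1 -= -3*R0 → (0, -4, 3, 3)  (L[1][0] := -3)
  R2 -= -3*R0 → (0, -4, 4, 5)  (L[2][0] := -3)
  R3 -= -4*R0 → (0, -4, 6, 6)  (L[3][0] := -4)
[col 1] pivot -4
  R2 -= 1*R1 → (0, 0, 1, 2)  (L[2][1] := 1)
  R3 -= 1*R1 → (0, 0, 3, 3)  (L[3][1] := 1)
[col 2] pivot 1
  R3 -= 3*R2 → (0, 0, 0, -3)  (L[3][2] := 3)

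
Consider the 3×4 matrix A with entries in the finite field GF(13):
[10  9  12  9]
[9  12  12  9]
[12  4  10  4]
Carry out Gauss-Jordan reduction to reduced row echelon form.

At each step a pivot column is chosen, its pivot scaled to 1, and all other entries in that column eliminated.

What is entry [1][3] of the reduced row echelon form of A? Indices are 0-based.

pivot(0,0)=10: scale R0 → (1, 10, 9, 10)
  clear (1,0): R1 −= (9)R0 → (0, 0, 9, 10)
  clear (2,0): R2 −= (12)R0 → (0, 1, 6, 1)
pivot(1,1): swap R1↔R2
pivot(1,1)=1: scale R1 → (0, 1, 6, 1)
  clear (0,1): R0 −= (10)R1 → (1, 0, 1, 0)
pivot(2,2)=9: scale R2 → (0, 0, 1, 4)
  clear (0,2): R0 −= (1)R2 → (1, 0, 0, 9)
  clear (1,2): R1 −= (6)R2 → (0, 1, 0, 3)

M[1][3] = 3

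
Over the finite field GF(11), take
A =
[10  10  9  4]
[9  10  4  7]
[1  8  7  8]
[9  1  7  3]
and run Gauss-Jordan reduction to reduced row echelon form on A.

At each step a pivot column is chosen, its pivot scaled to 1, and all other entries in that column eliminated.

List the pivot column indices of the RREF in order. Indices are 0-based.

pivot columns: 0, 1, 2, 3

step 1: normalize row 0 (÷10) = (1, 1, 2, 7)
  row 1: subtract 9×row0 = (0, 1, 8, 10)
  row 2: subtract 1×row0 = (0, 7, 5, 1)
  row 3: subtract 9×row0 = (0, 3, 0, 6)
step 2: normalize row 1 (÷1) = (0, 1, 8, 10)
  row 0: subtract 1×row1 = (1, 0, 5, 8)
  row 2: subtract 7×row1 = (0, 0, 4, 8)
  row 3: subtract 3×row1 = (0, 0, 9, 9)
step 3: normalize row 2 (÷4) = (0, 0, 1, 2)
  row 0: subtract 5×row2 = (1, 0, 0, 9)
  row 1: subtract 8×row2 = (0, 1, 0, 5)
  row 3: subtract 9×row2 = (0, 0, 0, 2)
step 4: normalize row 3 (÷2) = (0, 0, 0, 1)
  row 0: subtract 9×row3 = (1, 0, 0, 0)
  row 1: subtract 5×row3 = (0, 1, 0, 0)
  row 2: subtract 2×row3 = (0, 0, 1, 0)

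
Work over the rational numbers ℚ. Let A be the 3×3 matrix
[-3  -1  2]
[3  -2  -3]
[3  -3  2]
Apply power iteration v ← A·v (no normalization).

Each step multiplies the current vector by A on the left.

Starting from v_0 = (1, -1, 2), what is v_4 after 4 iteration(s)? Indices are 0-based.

v_0 = (1, -1, 2).
v_1 = A·v_0 = (2, -1, 10).
v_2 = A·v_1 = (15, -22, 29).
v_3 = A·v_2 = (35, 2, 169).
v_4 = A·v_3 = (231, -406, 437).

v_4 = (231, -406, 437)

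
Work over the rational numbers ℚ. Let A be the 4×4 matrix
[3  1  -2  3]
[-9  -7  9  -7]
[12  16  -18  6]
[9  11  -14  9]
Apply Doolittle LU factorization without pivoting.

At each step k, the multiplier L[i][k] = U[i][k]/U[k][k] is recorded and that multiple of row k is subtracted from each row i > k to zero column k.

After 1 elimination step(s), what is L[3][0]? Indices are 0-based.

L[3][0] = 3

k=0: U[0][0]=3
  eliminate (1,0): mult=-3, new row 1: (0, -4, 3, 2); set L[1][0]=-3
  eliminate (2,0): mult=4, new row 2: (0, 12, -10, -6); set L[2][0]=4
  eliminate (3,0): mult=3, new row 3: (0, 8, -8, 0); set L[3][0]=3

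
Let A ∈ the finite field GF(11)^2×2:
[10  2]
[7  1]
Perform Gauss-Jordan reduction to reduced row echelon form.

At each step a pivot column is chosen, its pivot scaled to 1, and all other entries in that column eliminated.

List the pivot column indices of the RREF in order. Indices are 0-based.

pivot columns: 0, 1

pivot(0,0)=10: scale R0 → (1, 9)
  clear (1,0): R1 −= (7)R0 → (0, 4)
pivot(1,1)=4: scale R1 → (0, 1)
  clear (0,1): R0 −= (9)R1 → (1, 0)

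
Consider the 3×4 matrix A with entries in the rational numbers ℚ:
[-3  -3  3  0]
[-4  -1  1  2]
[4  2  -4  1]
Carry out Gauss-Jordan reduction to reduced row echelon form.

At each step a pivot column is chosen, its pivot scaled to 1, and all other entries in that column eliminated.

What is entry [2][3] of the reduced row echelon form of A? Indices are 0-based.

M[2][3] = -7/6

pivot(0,0)=-3: scale R0 → (1, 1, -1, 0)
  clear (1,0): R1 −= (-4)R0 → (0, 3, -3, 2)
  clear (2,0): R2 −= (4)R0 → (0, -2, 0, 1)
pivot(1,1)=3: scale R1 → (0, 1, -1, 2/3)
  clear (0,1): R0 −= (1)R1 → (1, 0, 0, -2/3)
  clear (2,1): R2 −= (-2)R1 → (0, 0, -2, 7/3)
pivot(2,2)=-2: scale R2 → (0, 0, 1, -7/6)
  clear (1,2): R1 −= (-1)R2 → (0, 1, 0, -1/2)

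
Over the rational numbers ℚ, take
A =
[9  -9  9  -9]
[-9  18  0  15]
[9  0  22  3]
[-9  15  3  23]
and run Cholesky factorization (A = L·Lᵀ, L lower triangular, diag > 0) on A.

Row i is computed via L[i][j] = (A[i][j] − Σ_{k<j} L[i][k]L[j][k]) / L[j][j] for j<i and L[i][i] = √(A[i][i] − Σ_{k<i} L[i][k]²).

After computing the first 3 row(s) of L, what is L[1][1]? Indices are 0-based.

L[1][1] = 3

Step 1: L[0][0] = √(9) = 3.
  L[1][0] = (-9) / L[0][0] = -3.
Step 2: L[1][1] = √(9) = 3.
  L[2][0] = (9) / L[0][0] = 3.
  L[2][1] = (9) / L[1][1] = 3.
Step 3: L[2][2] = √(4) = 2.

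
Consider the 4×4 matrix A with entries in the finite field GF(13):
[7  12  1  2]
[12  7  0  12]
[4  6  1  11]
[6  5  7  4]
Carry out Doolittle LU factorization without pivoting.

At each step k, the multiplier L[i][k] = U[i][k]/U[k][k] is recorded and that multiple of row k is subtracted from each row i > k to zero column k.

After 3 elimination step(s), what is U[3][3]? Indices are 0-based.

[col 0] pivot 7
  R1 -= 11*R0 → (0, 5, 2, 3)  (L[1][0] := 11)
  R2 -= 8*R0 → (0, 1, 6, 8)  (L[2][0] := 8)
  R3 -= 12*R0 → (0, 4, 8, 6)  (L[3][0] := 12)
[col 1] pivot 5
  R2 -= 8*R1 → (0, 0, 3, 10)  (L[2][1] := 8)
  R3 -= 6*R1 → (0, 0, 9, 1)  (L[3][1] := 6)
[col 2] pivot 3
  R3 -= 3*R2 → (0, 0, 0, 10)  (L[3][2] := 3)

U[3][3] = 10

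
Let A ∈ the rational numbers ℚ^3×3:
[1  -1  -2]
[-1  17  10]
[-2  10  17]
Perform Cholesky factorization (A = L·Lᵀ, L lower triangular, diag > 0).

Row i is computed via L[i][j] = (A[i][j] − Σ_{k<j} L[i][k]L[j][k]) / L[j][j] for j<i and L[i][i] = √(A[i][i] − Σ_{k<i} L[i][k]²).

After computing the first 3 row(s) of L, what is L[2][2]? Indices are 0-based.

Step 1: L[0][0] = √(1) = 1.
  L[1][0] = (-1) / L[0][0] = -1.
Step 2: L[1][1] = √(16) = 4.
  L[2][0] = (-2) / L[0][0] = -2.
  L[2][1] = (8) / L[1][1] = 2.
Step 3: L[2][2] = √(9) = 3.

L[2][2] = 3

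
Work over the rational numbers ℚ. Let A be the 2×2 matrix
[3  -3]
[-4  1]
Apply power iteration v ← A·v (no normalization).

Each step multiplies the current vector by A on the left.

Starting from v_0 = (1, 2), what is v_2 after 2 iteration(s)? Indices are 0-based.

v_2 = (-3, 10)

v_0 = (1, 2).
v_1 = A·v_0 = (-3, -2).
v_2 = A·v_1 = (-3, 10).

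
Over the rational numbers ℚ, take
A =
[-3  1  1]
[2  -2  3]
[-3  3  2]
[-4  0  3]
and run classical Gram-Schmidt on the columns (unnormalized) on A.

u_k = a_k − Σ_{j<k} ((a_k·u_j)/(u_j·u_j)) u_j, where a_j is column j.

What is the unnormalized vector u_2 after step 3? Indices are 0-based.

Step 1: u_0 = a_0 = (-3, 2, -3, -4).
Step 2: u_1 = a_1 − (-8/19)·u_0 = (-5/19, -22/19, 33/19, -32/19).
Step 3: u_2 = a_2 − (-15/38)·u_0 − (-101/138)·u_1 = (-26/69, 203/69, 48/23, 13/69).

u_2 = (-26/69, 203/69, 48/23, 13/69)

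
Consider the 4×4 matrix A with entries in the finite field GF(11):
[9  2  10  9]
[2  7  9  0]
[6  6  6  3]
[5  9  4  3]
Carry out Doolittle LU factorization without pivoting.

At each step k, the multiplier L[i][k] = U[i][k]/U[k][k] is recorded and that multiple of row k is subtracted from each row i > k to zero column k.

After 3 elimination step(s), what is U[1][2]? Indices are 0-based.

Step 1: pivot at (0,0) is 9.
  row1 ← row1 − (10)·row0  ⇒  L[1][0]=10, U row1=(0, 9, 8, 9)
  row2 ← row2 − (8)·row0  ⇒  L[2][0]=8, U row2=(0, 1, 3, 8)
  row3 ← row3 − (3)·row0  ⇒  L[3][0]=3, U row3=(0, 3, 7, 9)
Step 2: pivot at (1,1) is 9.
  row2 ← row2 − (5)·row1  ⇒  L[2][1]=5, U row2=(0, 0, 7, 7)
  row3 ← row3 − (4)·row1  ⇒  L[3][1]=4, U row3=(0, 0, 8, 6)
Step 3: pivot at (2,2) is 7.
  row3 ← row3 − (9)·row2  ⇒  L[3][2]=9, U row3=(0, 0, 0, 9)

U[1][2] = 8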